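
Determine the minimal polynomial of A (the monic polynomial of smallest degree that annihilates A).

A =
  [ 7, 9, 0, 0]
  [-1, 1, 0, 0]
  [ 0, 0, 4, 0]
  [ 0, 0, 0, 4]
x^2 - 8*x + 16

The characteristic polynomial is χ_A(x) = (x - 4)^4, so the eigenvalues are known. The minimal polynomial is
  m_A(x) = Π_λ (x − λ)^{k_λ}
where k_λ is the size of the *largest* Jordan block for λ (equivalently, the smallest k with (A − λI)^k v = 0 for every generalised eigenvector v of λ).

  λ = 4: largest Jordan block has size 2, contributing (x − 4)^2

So m_A(x) = (x - 4)^2 = x^2 - 8*x + 16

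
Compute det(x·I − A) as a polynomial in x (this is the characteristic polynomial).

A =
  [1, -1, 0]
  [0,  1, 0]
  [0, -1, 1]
x^3 - 3*x^2 + 3*x - 1

Expanding det(x·I − A) (e.g. by cofactor expansion or by noting that A is similar to its Jordan form J, which has the same characteristic polynomial as A) gives
  χ_A(x) = x^3 - 3*x^2 + 3*x - 1
which factors as (x - 1)^3. The eigenvalues (with algebraic multiplicities) are λ = 1 with multiplicity 3.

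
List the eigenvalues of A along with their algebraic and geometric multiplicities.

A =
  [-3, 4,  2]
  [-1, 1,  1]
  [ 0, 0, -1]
λ = -1: alg = 3, geom = 2

Step 1 — factor the characteristic polynomial to read off the algebraic multiplicities:
  χ_A(x) = (x + 1)^3

Step 2 — compute geometric multiplicities via the rank-nullity identity g(λ) = n − rank(A − λI):
  rank(A − (-1)·I) = 1, so dim ker(A − (-1)·I) = n − 1 = 2

Summary:
  λ = -1: algebraic multiplicity = 3, geometric multiplicity = 2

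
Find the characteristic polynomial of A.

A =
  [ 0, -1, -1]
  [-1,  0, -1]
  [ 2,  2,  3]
x^3 - 3*x^2 + 3*x - 1

Expanding det(x·I − A) (e.g. by cofactor expansion or by noting that A is similar to its Jordan form J, which has the same characteristic polynomial as A) gives
  χ_A(x) = x^3 - 3*x^2 + 3*x - 1
which factors as (x - 1)^3. The eigenvalues (with algebraic multiplicities) are λ = 1 with multiplicity 3.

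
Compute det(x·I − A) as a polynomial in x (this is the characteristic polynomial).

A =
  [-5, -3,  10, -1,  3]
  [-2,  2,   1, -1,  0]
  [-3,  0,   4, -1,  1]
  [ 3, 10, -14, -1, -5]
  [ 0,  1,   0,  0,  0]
x^5

Expanding det(x·I − A) (e.g. by cofactor expansion or by noting that A is similar to its Jordan form J, which has the same characteristic polynomial as A) gives
  χ_A(x) = x^5
which factors as x^5. The eigenvalues (with algebraic multiplicities) are λ = 0 with multiplicity 5.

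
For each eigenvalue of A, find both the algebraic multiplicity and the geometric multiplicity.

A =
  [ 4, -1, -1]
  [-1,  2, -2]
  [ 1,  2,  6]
λ = 4: alg = 3, geom = 1

Step 1 — factor the characteristic polynomial to read off the algebraic multiplicities:
  χ_A(x) = (x - 4)^3

Step 2 — compute geometric multiplicities via the rank-nullity identity g(λ) = n − rank(A − λI):
  rank(A − (4)·I) = 2, so dim ker(A − (4)·I) = n − 2 = 1

Summary:
  λ = 4: algebraic multiplicity = 3, geometric multiplicity = 1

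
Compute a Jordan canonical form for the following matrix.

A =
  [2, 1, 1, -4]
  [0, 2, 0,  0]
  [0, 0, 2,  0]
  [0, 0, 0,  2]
J_2(2) ⊕ J_1(2) ⊕ J_1(2)

The characteristic polynomial is
  det(x·I − A) = x^4 - 8*x^3 + 24*x^2 - 32*x + 16 = (x - 2)^4

Eigenvalues and multiplicities (the geometric multiplicity of λ is n − rank(A − λI), which equals the number of Jordan blocks for λ):
  λ = 2: algebraic multiplicity = 4, geometric multiplicity = 3

Determining the block sizes for each eigenvalue:
  λ = 2: 3 blocks summing to 4 forces exactly one block of size 2 and the rest size 1 → block sizes [2, 1, 1]

Assembling the blocks gives a Jordan form
J =
  [2, 1, 0, 0]
  [0, 2, 0, 0]
  [0, 0, 2, 0]
  [0, 0, 0, 2]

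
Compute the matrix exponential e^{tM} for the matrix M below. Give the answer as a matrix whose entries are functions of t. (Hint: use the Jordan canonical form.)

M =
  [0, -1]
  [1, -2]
e^{tM} =
  [t*exp(-t) + exp(-t), -t*exp(-t)]
  [t*exp(-t), -t*exp(-t) + exp(-t)]

Strategy: write M = P · J · P⁻¹ where J is a Jordan canonical form, so e^{tM} = P · e^{tJ} · P⁻¹, and e^{tJ} can be computed block-by-block.

M has Jordan form
J =
  [-1,  1]
  [ 0, -1]
(up to reordering of blocks).

Per-block formulas:
  For a 2×2 Jordan block J_2(-1): exp(t · J_2(-1)) = e^(-1t)·(I + t·N), where N is the 2×2 nilpotent shift.

After assembling e^{tJ} and conjugating by P, we get:

e^{tM} =
  [t*exp(-t) + exp(-t), -t*exp(-t)]
  [t*exp(-t), -t*exp(-t) + exp(-t)]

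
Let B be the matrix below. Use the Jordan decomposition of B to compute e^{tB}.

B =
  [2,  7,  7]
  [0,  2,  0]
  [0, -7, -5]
e^{tB} =
  [exp(2*t), exp(2*t) - exp(-5*t), exp(2*t) - exp(-5*t)]
  [0, exp(2*t), 0]
  [0, -exp(2*t) + exp(-5*t), exp(-5*t)]

Strategy: write B = P · J · P⁻¹ where J is a Jordan canonical form, so e^{tB} = P · e^{tJ} · P⁻¹, and e^{tJ} can be computed block-by-block.

B has Jordan form
J =
  [-5, 0, 0]
  [ 0, 2, 0]
  [ 0, 0, 2]
(up to reordering of blocks).

Per-block formulas:
  For a 1×1 block at λ = 2: exp(t · [2]) = [e^(2t)].
  For a 1×1 block at λ = -5: exp(t · [-5]) = [e^(-5t)].

After assembling e^{tJ} and conjugating by P, we get:

e^{tB} =
  [exp(2*t), exp(2*t) - exp(-5*t), exp(2*t) - exp(-5*t)]
  [0, exp(2*t), 0]
  [0, -exp(2*t) + exp(-5*t), exp(-5*t)]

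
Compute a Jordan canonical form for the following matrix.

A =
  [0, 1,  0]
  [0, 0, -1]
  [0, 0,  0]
J_3(0)

The characteristic polynomial is
  det(x·I − A) = x^3

Eigenvalues and multiplicities (the geometric multiplicity of λ is n − rank(A − λI), which equals the number of Jordan blocks for λ):
  λ = 0: algebraic multiplicity = 3, geometric multiplicity = 1

Determining the block sizes for each eigenvalue:
  λ = 0: one block (gm = 1), so the single block has size am = 3 → block sizes [3]

Assembling the blocks gives a Jordan form
J =
  [0, 1, 0]
  [0, 0, 1]
  [0, 0, 0]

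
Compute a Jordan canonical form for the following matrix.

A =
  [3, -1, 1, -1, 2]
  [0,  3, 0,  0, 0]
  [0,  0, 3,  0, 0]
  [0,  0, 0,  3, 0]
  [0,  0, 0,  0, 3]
J_2(3) ⊕ J_1(3) ⊕ J_1(3) ⊕ J_1(3)

The characteristic polynomial is
  det(x·I − A) = x^5 - 15*x^4 + 90*x^3 - 270*x^2 + 405*x - 243 = (x - 3)^5

Eigenvalues and multiplicities (the geometric multiplicity of λ is n − rank(A − λI), which equals the number of Jordan blocks for λ):
  λ = 3: algebraic multiplicity = 5, geometric multiplicity = 4

Determining the block sizes for each eigenvalue:
  λ = 3: 4 blocks summing to 5 forces exactly one block of size 2 and the rest size 1 → block sizes [2, 1, 1, 1]

Assembling the blocks gives a Jordan form
J =
  [3, 1, 0, 0, 0]
  [0, 3, 0, 0, 0]
  [0, 0, 3, 0, 0]
  [0, 0, 0, 3, 0]
  [0, 0, 0, 0, 3]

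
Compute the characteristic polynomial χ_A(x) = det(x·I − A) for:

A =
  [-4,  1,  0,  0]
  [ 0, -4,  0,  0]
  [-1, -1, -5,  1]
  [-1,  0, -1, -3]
x^4 + 16*x^3 + 96*x^2 + 256*x + 256

Expanding det(x·I − A) (e.g. by cofactor expansion or by noting that A is similar to its Jordan form J, which has the same characteristic polynomial as A) gives
  χ_A(x) = x^4 + 16*x^3 + 96*x^2 + 256*x + 256
which factors as (x + 4)^4. The eigenvalues (with algebraic multiplicities) are λ = -4 with multiplicity 4.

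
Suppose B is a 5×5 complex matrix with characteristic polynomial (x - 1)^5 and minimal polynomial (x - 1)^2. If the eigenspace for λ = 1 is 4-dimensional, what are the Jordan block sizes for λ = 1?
Block sizes for λ = 1: [2, 1, 1, 1]

Step 1 — from the characteristic polynomial, algebraic multiplicity of λ = 1 is 5. From dim ker(B − (1)·I) = 4, there are exactly 4 Jordan blocks for λ = 1.
Step 2 — from the minimal polynomial, the factor (x − 1)^2 tells us the largest block for λ = 1 has size 2.
Step 3 — with total size 5, 4 blocks, and largest block 2, the block sizes (in nonincreasing order) are [2, 1, 1, 1].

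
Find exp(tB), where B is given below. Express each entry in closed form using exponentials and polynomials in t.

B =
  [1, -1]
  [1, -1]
e^{tB} =
  [t + 1, -t]
  [t, 1 - t]

Strategy: write B = P · J · P⁻¹ where J is a Jordan canonical form, so e^{tB} = P · e^{tJ} · P⁻¹, and e^{tJ} can be computed block-by-block.

B has Jordan form
J =
  [0, 1]
  [0, 0]
(up to reordering of blocks).

Per-block formulas:
  For a 2×2 Jordan block J_2(0): exp(t · J_2(0)) = e^(0t)·(I + t·N), where N is the 2×2 nilpotent shift.

After assembling e^{tJ} and conjugating by P, we get:

e^{tB} =
  [t + 1, -t]
  [t, 1 - t]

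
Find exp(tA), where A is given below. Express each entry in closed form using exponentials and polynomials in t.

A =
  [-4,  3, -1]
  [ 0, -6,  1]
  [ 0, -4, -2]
e^{tA} =
  [exp(-4*t), -t^2*exp(-4*t) + 3*t*exp(-4*t), t^2*exp(-4*t)/2 - t*exp(-4*t)]
  [0, -2*t*exp(-4*t) + exp(-4*t), t*exp(-4*t)]
  [0, -4*t*exp(-4*t), 2*t*exp(-4*t) + exp(-4*t)]

Strategy: write A = P · J · P⁻¹ where J is a Jordan canonical form, so e^{tA} = P · e^{tJ} · P⁻¹, and e^{tJ} can be computed block-by-block.

A has Jordan form
J =
  [-4,  1,  0]
  [ 0, -4,  1]
  [ 0,  0, -4]
(up to reordering of blocks).

Per-block formulas:
  For a 3×3 Jordan block J_3(-4): exp(t · J_3(-4)) = e^(-4t)·(I + t·N + (t^2/2)·N^2), where N is the 3×3 nilpotent shift.

After assembling e^{tJ} and conjugating by P, we get:

e^{tA} =
  [exp(-4*t), -t^2*exp(-4*t) + 3*t*exp(-4*t), t^2*exp(-4*t)/2 - t*exp(-4*t)]
  [0, -2*t*exp(-4*t) + exp(-4*t), t*exp(-4*t)]
  [0, -4*t*exp(-4*t), 2*t*exp(-4*t) + exp(-4*t)]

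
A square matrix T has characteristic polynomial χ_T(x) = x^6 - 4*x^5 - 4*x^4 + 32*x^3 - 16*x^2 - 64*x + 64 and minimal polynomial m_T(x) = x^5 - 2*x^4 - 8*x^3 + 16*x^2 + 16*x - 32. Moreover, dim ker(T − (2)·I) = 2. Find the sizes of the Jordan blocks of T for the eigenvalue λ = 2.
Block sizes for λ = 2: [3, 1]

Step 1 — from the characteristic polynomial, algebraic multiplicity of λ = 2 is 4. From dim ker(T − (2)·I) = 2, there are exactly 2 Jordan blocks for λ = 2.
Step 2 — from the minimal polynomial, the factor (x − 2)^3 tells us the largest block for λ = 2 has size 3.
Step 3 — with total size 4, 2 blocks, and largest block 3, the block sizes (in nonincreasing order) are [3, 1].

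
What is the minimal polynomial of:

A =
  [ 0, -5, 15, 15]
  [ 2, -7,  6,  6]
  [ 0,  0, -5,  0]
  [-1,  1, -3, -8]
x^2 + 10*x + 25

The characteristic polynomial is χ_A(x) = (x + 5)^4, so the eigenvalues are known. The minimal polynomial is
  m_A(x) = Π_λ (x − λ)^{k_λ}
where k_λ is the size of the *largest* Jordan block for λ (equivalently, the smallest k with (A − λI)^k v = 0 for every generalised eigenvector v of λ).

  λ = -5: largest Jordan block has size 2, contributing (x + 5)^2

So m_A(x) = (x + 5)^2 = x^2 + 10*x + 25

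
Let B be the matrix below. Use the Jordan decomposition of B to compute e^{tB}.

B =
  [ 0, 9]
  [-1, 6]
e^{tB} =
  [-3*t*exp(3*t) + exp(3*t), 9*t*exp(3*t)]
  [-t*exp(3*t), 3*t*exp(3*t) + exp(3*t)]

Strategy: write B = P · J · P⁻¹ where J is a Jordan canonical form, so e^{tB} = P · e^{tJ} · P⁻¹, and e^{tJ} can be computed block-by-block.

B has Jordan form
J =
  [3, 1]
  [0, 3]
(up to reordering of blocks).

Per-block formulas:
  For a 2×2 Jordan block J_2(3): exp(t · J_2(3)) = e^(3t)·(I + t·N), where N is the 2×2 nilpotent shift.

After assembling e^{tJ} and conjugating by P, we get:

e^{tB} =
  [-3*t*exp(3*t) + exp(3*t), 9*t*exp(3*t)]
  [-t*exp(3*t), 3*t*exp(3*t) + exp(3*t)]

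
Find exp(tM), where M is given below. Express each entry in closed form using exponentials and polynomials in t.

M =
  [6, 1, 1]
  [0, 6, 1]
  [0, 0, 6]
e^{tM} =
  [exp(6*t), t*exp(6*t), t^2*exp(6*t)/2 + t*exp(6*t)]
  [0, exp(6*t), t*exp(6*t)]
  [0, 0, exp(6*t)]

Strategy: write M = P · J · P⁻¹ where J is a Jordan canonical form, so e^{tM} = P · e^{tJ} · P⁻¹, and e^{tJ} can be computed block-by-block.

M has Jordan form
J =
  [6, 1, 0]
  [0, 6, 1]
  [0, 0, 6]
(up to reordering of blocks).

Per-block formulas:
  For a 3×3 Jordan block J_3(6): exp(t · J_3(6)) = e^(6t)·(I + t·N + (t^2/2)·N^2), where N is the 3×3 nilpotent shift.

After assembling e^{tJ} and conjugating by P, we get:

e^{tM} =
  [exp(6*t), t*exp(6*t), t^2*exp(6*t)/2 + t*exp(6*t)]
  [0, exp(6*t), t*exp(6*t)]
  [0, 0, exp(6*t)]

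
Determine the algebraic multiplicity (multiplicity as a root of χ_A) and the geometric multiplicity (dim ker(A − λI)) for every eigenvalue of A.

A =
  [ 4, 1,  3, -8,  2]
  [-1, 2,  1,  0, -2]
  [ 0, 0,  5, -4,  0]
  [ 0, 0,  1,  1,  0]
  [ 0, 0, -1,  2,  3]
λ = 3: alg = 5, geom = 3

Step 1 — factor the characteristic polynomial to read off the algebraic multiplicities:
  χ_A(x) = (x - 3)^5

Step 2 — compute geometric multiplicities via the rank-nullity identity g(λ) = n − rank(A − λI):
  rank(A − (3)·I) = 2, so dim ker(A − (3)·I) = n − 2 = 3

Summary:
  λ = 3: algebraic multiplicity = 5, geometric multiplicity = 3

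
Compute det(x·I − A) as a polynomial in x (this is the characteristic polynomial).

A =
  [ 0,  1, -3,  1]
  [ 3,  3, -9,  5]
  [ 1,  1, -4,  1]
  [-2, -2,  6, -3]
x^4 + 4*x^3 + 6*x^2 + 4*x + 1

Expanding det(x·I − A) (e.g. by cofactor expansion or by noting that A is similar to its Jordan form J, which has the same characteristic polynomial as A) gives
  χ_A(x) = x^4 + 4*x^3 + 6*x^2 + 4*x + 1
which factors as (x + 1)^4. The eigenvalues (with algebraic multiplicities) are λ = -1 with multiplicity 4.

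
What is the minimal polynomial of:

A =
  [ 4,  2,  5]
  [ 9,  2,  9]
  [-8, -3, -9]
x^3 + 3*x^2 + 3*x + 1

The characteristic polynomial is χ_A(x) = (x + 1)^3, so the eigenvalues are known. The minimal polynomial is
  m_A(x) = Π_λ (x − λ)^{k_λ}
where k_λ is the size of the *largest* Jordan block for λ (equivalently, the smallest k with (A − λI)^k v = 0 for every generalised eigenvector v of λ).

  λ = -1: largest Jordan block has size 3, contributing (x + 1)^3

So m_A(x) = (x + 1)^3 = x^3 + 3*x^2 + 3*x + 1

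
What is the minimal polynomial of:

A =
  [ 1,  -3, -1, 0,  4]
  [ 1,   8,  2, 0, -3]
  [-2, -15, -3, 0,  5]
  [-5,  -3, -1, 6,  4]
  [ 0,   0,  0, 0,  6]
x^4 - 12*x^3 + 48*x^2 - 80*x + 48

The characteristic polynomial is χ_A(x) = (x - 6)^2*(x - 2)^3, so the eigenvalues are known. The minimal polynomial is
  m_A(x) = Π_λ (x − λ)^{k_λ}
where k_λ is the size of the *largest* Jordan block for λ (equivalently, the smallest k with (A − λI)^k v = 0 for every generalised eigenvector v of λ).

  λ = 2: largest Jordan block has size 3, contributing (x − 2)^3
  λ = 6: largest Jordan block has size 1, contributing (x − 6)

So m_A(x) = (x - 6)*(x - 2)^3 = x^4 - 12*x^3 + 48*x^2 - 80*x + 48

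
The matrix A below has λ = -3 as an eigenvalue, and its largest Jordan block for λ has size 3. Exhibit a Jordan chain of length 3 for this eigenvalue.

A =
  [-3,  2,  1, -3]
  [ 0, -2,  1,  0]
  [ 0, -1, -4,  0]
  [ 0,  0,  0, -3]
A Jordan chain for λ = -3 of length 3:
v_1 = (1, 0, 0, 0)ᵀ
v_2 = (2, 1, -1, 0)ᵀ
v_3 = (0, 1, 0, 0)ᵀ

Let N = A − (-3)·I. We want v_3 with N^3 v_3 = 0 but N^2 v_3 ≠ 0; then v_{j-1} := N · v_j for j = 3, …, 2.

Pick v_3 = (0, 1, 0, 0)ᵀ.
Then v_2 = N · v_3 = (2, 1, -1, 0)ᵀ.
Then v_1 = N · v_2 = (1, 0, 0, 0)ᵀ.

Sanity check: (A − (-3)·I) v_1 = (0, 0, 0, 0)ᵀ = 0. ✓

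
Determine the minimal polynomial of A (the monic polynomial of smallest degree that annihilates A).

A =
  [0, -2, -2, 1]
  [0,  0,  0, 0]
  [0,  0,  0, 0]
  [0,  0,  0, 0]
x^2

The characteristic polynomial is χ_A(x) = x^4, so the eigenvalues are known. The minimal polynomial is
  m_A(x) = Π_λ (x − λ)^{k_λ}
where k_λ is the size of the *largest* Jordan block for λ (equivalently, the smallest k with (A − λI)^k v = 0 for every generalised eigenvector v of λ).

  λ = 0: largest Jordan block has size 2, contributing (x − 0)^2

So m_A(x) = x^2 = x^2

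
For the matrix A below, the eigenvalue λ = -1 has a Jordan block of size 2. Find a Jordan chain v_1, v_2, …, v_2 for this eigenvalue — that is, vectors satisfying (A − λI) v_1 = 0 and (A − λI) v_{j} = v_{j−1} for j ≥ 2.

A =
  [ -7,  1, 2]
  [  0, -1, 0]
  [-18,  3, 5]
A Jordan chain for λ = -1 of length 2:
v_1 = (-6, 0, -18)ᵀ
v_2 = (1, 0, 0)ᵀ

Let N = A − (-1)·I. We want v_2 with N^2 v_2 = 0 but N^1 v_2 ≠ 0; then v_{j-1} := N · v_j for j = 2, …, 2.

Pick v_2 = (1, 0, 0)ᵀ.
Then v_1 = N · v_2 = (-6, 0, -18)ᵀ.

Sanity check: (A − (-1)·I) v_1 = (0, 0, 0)ᵀ = 0. ✓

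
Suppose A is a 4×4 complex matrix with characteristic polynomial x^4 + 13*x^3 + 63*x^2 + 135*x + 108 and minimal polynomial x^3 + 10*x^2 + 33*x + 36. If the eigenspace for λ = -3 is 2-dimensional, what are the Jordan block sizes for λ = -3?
Block sizes for λ = -3: [2, 1]

Step 1 — from the characteristic polynomial, algebraic multiplicity of λ = -3 is 3. From dim ker(A − (-3)·I) = 2, there are exactly 2 Jordan blocks for λ = -3.
Step 2 — from the minimal polynomial, the factor (x + 3)^2 tells us the largest block for λ = -3 has size 2.
Step 3 — with total size 3, 2 blocks, and largest block 2, the block sizes (in nonincreasing order) are [2, 1].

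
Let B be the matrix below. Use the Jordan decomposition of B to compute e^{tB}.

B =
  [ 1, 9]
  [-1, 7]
e^{tB} =
  [-3*t*exp(4*t) + exp(4*t), 9*t*exp(4*t)]
  [-t*exp(4*t), 3*t*exp(4*t) + exp(4*t)]

Strategy: write B = P · J · P⁻¹ where J is a Jordan canonical form, so e^{tB} = P · e^{tJ} · P⁻¹, and e^{tJ} can be computed block-by-block.

B has Jordan form
J =
  [4, 1]
  [0, 4]
(up to reordering of blocks).

Per-block formulas:
  For a 2×2 Jordan block J_2(4): exp(t · J_2(4)) = e^(4t)·(I + t·N), where N is the 2×2 nilpotent shift.

After assembling e^{tJ} and conjugating by P, we get:

e^{tB} =
  [-3*t*exp(4*t) + exp(4*t), 9*t*exp(4*t)]
  [-t*exp(4*t), 3*t*exp(4*t) + exp(4*t)]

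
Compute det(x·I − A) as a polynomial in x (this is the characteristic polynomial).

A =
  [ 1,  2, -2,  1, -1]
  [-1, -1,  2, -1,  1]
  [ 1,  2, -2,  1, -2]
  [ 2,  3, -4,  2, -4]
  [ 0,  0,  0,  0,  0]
x^5

Expanding det(x·I − A) (e.g. by cofactor expansion or by noting that A is similar to its Jordan form J, which has the same characteristic polynomial as A) gives
  χ_A(x) = x^5
which factors as x^5. The eigenvalues (with algebraic multiplicities) are λ = 0 with multiplicity 5.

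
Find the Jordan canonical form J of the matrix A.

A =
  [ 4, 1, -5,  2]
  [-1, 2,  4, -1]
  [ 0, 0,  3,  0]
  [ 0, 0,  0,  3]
J_3(3) ⊕ J_1(3)

The characteristic polynomial is
  det(x·I − A) = x^4 - 12*x^3 + 54*x^2 - 108*x + 81 = (x - 3)^4

Eigenvalues and multiplicities (the geometric multiplicity of λ is n − rank(A − λI), which equals the number of Jordan blocks for λ):
  λ = 3: algebraic multiplicity = 4, geometric multiplicity = 2

Determining the block sizes for each eigenvalue:
  λ = 3: with am = 4 and gm = 2, the partition is not yet determined (e.g. several partitions of 4 into 2 parts exist). Let N = A − (3)·I. Computing rank(N^1) = 2, rank(N^2) = 1, rank(N^3) = 0; the number of blocks of size ≥ j is rank(N^{j−1}) − rank(N^j), giving [2, 1, 1]. So we have 1 block(s) of size 3, 1 block(s) of size 1 → block sizes [3, 1]

Assembling the blocks gives a Jordan form
J =
  [3, 1, 0, 0]
  [0, 3, 1, 0]
  [0, 0, 3, 0]
  [0, 0, 0, 3]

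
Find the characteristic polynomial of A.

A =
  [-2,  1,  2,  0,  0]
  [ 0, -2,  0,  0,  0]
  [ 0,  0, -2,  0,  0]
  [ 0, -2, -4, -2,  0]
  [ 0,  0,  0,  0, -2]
x^5 + 10*x^4 + 40*x^3 + 80*x^2 + 80*x + 32

Expanding det(x·I − A) (e.g. by cofactor expansion or by noting that A is similar to its Jordan form J, which has the same characteristic polynomial as A) gives
  χ_A(x) = x^5 + 10*x^4 + 40*x^3 + 80*x^2 + 80*x + 32
which factors as (x + 2)^5. The eigenvalues (with algebraic multiplicities) are λ = -2 with multiplicity 5.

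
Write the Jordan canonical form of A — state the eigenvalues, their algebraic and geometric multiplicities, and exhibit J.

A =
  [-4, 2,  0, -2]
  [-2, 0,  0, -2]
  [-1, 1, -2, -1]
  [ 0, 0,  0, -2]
J_2(-2) ⊕ J_1(-2) ⊕ J_1(-2)

The characteristic polynomial is
  det(x·I − A) = x^4 + 8*x^3 + 24*x^2 + 32*x + 16 = (x + 2)^4

Eigenvalues and multiplicities (the geometric multiplicity of λ is n − rank(A − λI), which equals the number of Jordan blocks for λ):
  λ = -2: algebraic multiplicity = 4, geometric multiplicity = 3

Determining the block sizes for each eigenvalue:
  λ = -2: 3 blocks summing to 4 forces exactly one block of size 2 and the rest size 1 → block sizes [2, 1, 1]

Assembling the blocks gives a Jordan form
J =
  [-2,  1,  0,  0]
  [ 0, -2,  0,  0]
  [ 0,  0, -2,  0]
  [ 0,  0,  0, -2]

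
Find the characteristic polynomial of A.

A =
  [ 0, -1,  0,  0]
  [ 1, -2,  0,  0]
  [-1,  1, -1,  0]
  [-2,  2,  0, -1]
x^4 + 4*x^3 + 6*x^2 + 4*x + 1

Expanding det(x·I − A) (e.g. by cofactor expansion or by noting that A is similar to its Jordan form J, which has the same characteristic polynomial as A) gives
  χ_A(x) = x^4 + 4*x^3 + 6*x^2 + 4*x + 1
which factors as (x + 1)^4. The eigenvalues (with algebraic multiplicities) are λ = -1 with multiplicity 4.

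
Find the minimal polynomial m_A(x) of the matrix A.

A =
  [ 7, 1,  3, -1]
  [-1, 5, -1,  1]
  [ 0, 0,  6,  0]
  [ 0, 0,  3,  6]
x^3 - 18*x^2 + 108*x - 216

The characteristic polynomial is χ_A(x) = (x - 6)^4, so the eigenvalues are known. The minimal polynomial is
  m_A(x) = Π_λ (x − λ)^{k_λ}
where k_λ is the size of the *largest* Jordan block for λ (equivalently, the smallest k with (A − λI)^k v = 0 for every generalised eigenvector v of λ).

  λ = 6: largest Jordan block has size 3, contributing (x − 6)^3

So m_A(x) = (x - 6)^3 = x^3 - 18*x^2 + 108*x - 216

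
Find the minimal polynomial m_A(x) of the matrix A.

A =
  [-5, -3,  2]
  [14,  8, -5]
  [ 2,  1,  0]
x^3 - 3*x^2 + 3*x - 1

The characteristic polynomial is χ_A(x) = (x - 1)^3, so the eigenvalues are known. The minimal polynomial is
  m_A(x) = Π_λ (x − λ)^{k_λ}
where k_λ is the size of the *largest* Jordan block for λ (equivalently, the smallest k with (A − λI)^k v = 0 for every generalised eigenvector v of λ).

  λ = 1: largest Jordan block has size 3, contributing (x − 1)^3

So m_A(x) = (x - 1)^3 = x^3 - 3*x^2 + 3*x - 1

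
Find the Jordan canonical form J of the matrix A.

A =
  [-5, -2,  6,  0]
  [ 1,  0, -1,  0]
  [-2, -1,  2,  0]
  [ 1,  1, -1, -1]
J_3(-1) ⊕ J_1(-1)

The characteristic polynomial is
  det(x·I − A) = x^4 + 4*x^3 + 6*x^2 + 4*x + 1 = (x + 1)^4

Eigenvalues and multiplicities (the geometric multiplicity of λ is n − rank(A − λI), which equals the number of Jordan blocks for λ):
  λ = -1: algebraic multiplicity = 4, geometric multiplicity = 2

Determining the block sizes for each eigenvalue:
  λ = -1: with am = 4 and gm = 2, the partition is not yet determined (e.g. several partitions of 4 into 2 parts exist). Let N = A − (-1)·I. Computing rank(N^1) = 2, rank(N^2) = 1, rank(N^3) = 0; the number of blocks of size ≥ j is rank(N^{j−1}) − rank(N^j), giving [2, 1, 1]. So we have 1 block(s) of size 3, 1 block(s) of size 1 → block sizes [3, 1]

Assembling the blocks gives a Jordan form
J =
  [-1,  1,  0,  0]
  [ 0, -1,  1,  0]
  [ 0,  0, -1,  0]
  [ 0,  0,  0, -1]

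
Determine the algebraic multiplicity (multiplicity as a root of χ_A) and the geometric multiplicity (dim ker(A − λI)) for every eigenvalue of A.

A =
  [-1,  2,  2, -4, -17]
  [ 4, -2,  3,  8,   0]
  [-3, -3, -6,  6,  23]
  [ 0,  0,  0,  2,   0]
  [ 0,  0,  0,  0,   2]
λ = -3: alg = 3, geom = 1; λ = 2: alg = 2, geom = 2

Step 1 — factor the characteristic polynomial to read off the algebraic multiplicities:
  χ_A(x) = (x - 2)^2*(x + 3)^3

Step 2 — compute geometric multiplicities via the rank-nullity identity g(λ) = n − rank(A − λI):
  rank(A − (-3)·I) = 4, so dim ker(A − (-3)·I) = n − 4 = 1
  rank(A − (2)·I) = 3, so dim ker(A − (2)·I) = n − 3 = 2

Summary:
  λ = -3: algebraic multiplicity = 3, geometric multiplicity = 1
  λ = 2: algebraic multiplicity = 2, geometric multiplicity = 2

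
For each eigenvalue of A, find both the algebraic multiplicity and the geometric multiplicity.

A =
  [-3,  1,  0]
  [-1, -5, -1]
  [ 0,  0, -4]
λ = -4: alg = 3, geom = 1

Step 1 — factor the characteristic polynomial to read off the algebraic multiplicities:
  χ_A(x) = (x + 4)^3

Step 2 — compute geometric multiplicities via the rank-nullity identity g(λ) = n − rank(A − λI):
  rank(A − (-4)·I) = 2, so dim ker(A − (-4)·I) = n − 2 = 1

Summary:
  λ = -4: algebraic multiplicity = 3, geometric multiplicity = 1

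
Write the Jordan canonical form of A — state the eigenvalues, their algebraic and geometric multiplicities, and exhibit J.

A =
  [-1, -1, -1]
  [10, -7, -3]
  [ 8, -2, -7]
J_3(-5)

The characteristic polynomial is
  det(x·I − A) = x^3 + 15*x^2 + 75*x + 125 = (x + 5)^3

Eigenvalues and multiplicities (the geometric multiplicity of λ is n − rank(A − λI), which equals the number of Jordan blocks for λ):
  λ = -5: algebraic multiplicity = 3, geometric multiplicity = 1

Determining the block sizes for each eigenvalue:
  λ = -5: one block (gm = 1), so the single block has size am = 3 → block sizes [3]

Assembling the blocks gives a Jordan form
J =
  [-5,  1,  0]
  [ 0, -5,  1]
  [ 0,  0, -5]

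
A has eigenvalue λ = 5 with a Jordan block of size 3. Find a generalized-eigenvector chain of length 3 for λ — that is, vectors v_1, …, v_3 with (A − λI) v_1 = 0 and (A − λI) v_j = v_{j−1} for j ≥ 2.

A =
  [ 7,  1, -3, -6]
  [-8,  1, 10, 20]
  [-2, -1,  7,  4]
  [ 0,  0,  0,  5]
A Jordan chain for λ = 5 of length 3:
v_1 = (2, -4, 0, 0)ᵀ
v_2 = (2, -8, -2, 0)ᵀ
v_3 = (1, 0, 0, 0)ᵀ

Let N = A − (5)·I. We want v_3 with N^3 v_3 = 0 but N^2 v_3 ≠ 0; then v_{j-1} := N · v_j for j = 3, …, 2.

Pick v_3 = (1, 0, 0, 0)ᵀ.
Then v_2 = N · v_3 = (2, -8, -2, 0)ᵀ.
Then v_1 = N · v_2 = (2, -4, 0, 0)ᵀ.

Sanity check: (A − (5)·I) v_1 = (0, 0, 0, 0)ᵀ = 0. ✓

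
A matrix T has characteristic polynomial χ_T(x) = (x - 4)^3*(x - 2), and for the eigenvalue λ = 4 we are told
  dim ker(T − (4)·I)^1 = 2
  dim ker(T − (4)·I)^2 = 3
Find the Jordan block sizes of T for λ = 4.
Block sizes for λ = 4: [2, 1]

From the dimensions of kernels of powers, the number of Jordan blocks of size at least j is d_j − d_{j−1} where d_j = dim ker(N^j) (with d_0 = 0). Computing the differences gives [2, 1].
The number of blocks of size exactly k is (#blocks of size ≥ k) − (#blocks of size ≥ k + 1), so the partition is: 1 block(s) of size 1, 1 block(s) of size 2.
In nonincreasing order the block sizes are [2, 1].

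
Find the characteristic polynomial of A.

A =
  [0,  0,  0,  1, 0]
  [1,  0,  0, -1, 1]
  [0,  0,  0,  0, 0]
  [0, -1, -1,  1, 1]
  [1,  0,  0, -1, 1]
x^5 - 2*x^4 + x^3

Expanding det(x·I − A) (e.g. by cofactor expansion or by noting that A is similar to its Jordan form J, which has the same characteristic polynomial as A) gives
  χ_A(x) = x^5 - 2*x^4 + x^3
which factors as x^3*(x - 1)^2. The eigenvalues (with algebraic multiplicities) are λ = 0 with multiplicity 3, λ = 1 with multiplicity 2.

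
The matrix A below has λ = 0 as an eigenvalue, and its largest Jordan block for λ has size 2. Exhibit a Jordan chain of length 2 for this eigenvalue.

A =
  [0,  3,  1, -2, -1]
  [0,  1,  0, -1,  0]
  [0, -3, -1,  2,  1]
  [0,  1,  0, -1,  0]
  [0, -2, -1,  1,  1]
A Jordan chain for λ = 0 of length 2:
v_1 = (3, 1, -3, 1, -2)ᵀ
v_2 = (0, 1, 0, 0, 0)ᵀ

Let N = A − (0)·I. We want v_2 with N^2 v_2 = 0 but N^1 v_2 ≠ 0; then v_{j-1} := N · v_j for j = 2, …, 2.

Pick v_2 = (0, 1, 0, 0, 0)ᵀ.
Then v_1 = N · v_2 = (3, 1, -3, 1, -2)ᵀ.

Sanity check: (A − (0)·I) v_1 = (0, 0, 0, 0, 0)ᵀ = 0. ✓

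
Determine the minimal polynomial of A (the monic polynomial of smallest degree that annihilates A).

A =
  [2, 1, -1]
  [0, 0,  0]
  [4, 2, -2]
x^2

The characteristic polynomial is χ_A(x) = x^3, so the eigenvalues are known. The minimal polynomial is
  m_A(x) = Π_λ (x − λ)^{k_λ}
where k_λ is the size of the *largest* Jordan block for λ (equivalently, the smallest k with (A − λI)^k v = 0 for every generalised eigenvector v of λ).

  λ = 0: largest Jordan block has size 2, contributing (x − 0)^2

So m_A(x) = x^2 = x^2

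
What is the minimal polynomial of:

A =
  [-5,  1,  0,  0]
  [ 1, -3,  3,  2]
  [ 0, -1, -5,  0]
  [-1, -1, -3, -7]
x^3 + 15*x^2 + 75*x + 125

The characteristic polynomial is χ_A(x) = (x + 5)^4, so the eigenvalues are known. The minimal polynomial is
  m_A(x) = Π_λ (x − λ)^{k_λ}
where k_λ is the size of the *largest* Jordan block for λ (equivalently, the smallest k with (A − λI)^k v = 0 for every generalised eigenvector v of λ).

  λ = -5: largest Jordan block has size 3, contributing (x + 5)^3

So m_A(x) = (x + 5)^3 = x^3 + 15*x^2 + 75*x + 125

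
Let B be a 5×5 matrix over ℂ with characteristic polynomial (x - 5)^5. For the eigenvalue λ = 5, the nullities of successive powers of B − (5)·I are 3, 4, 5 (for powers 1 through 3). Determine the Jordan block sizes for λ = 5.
Block sizes for λ = 5: [3, 1, 1]

From the dimensions of kernels of powers, the number of Jordan blocks of size at least j is d_j − d_{j−1} where d_j = dim ker(N^j) (with d_0 = 0). Computing the differences gives [3, 1, 1].
The number of blocks of size exactly k is (#blocks of size ≥ k) − (#blocks of size ≥ k + 1), so the partition is: 2 block(s) of size 1, 1 block(s) of size 3.
In nonincreasing order the block sizes are [3, 1, 1].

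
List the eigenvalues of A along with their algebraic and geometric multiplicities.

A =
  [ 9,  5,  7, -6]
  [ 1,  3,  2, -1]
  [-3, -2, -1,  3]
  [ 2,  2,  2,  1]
λ = 3: alg = 4, geom = 2

Step 1 — factor the characteristic polynomial to read off the algebraic multiplicities:
  χ_A(x) = (x - 3)^4

Step 2 — compute geometric multiplicities via the rank-nullity identity g(λ) = n − rank(A − λI):
  rank(A − (3)·I) = 2, so dim ker(A − (3)·I) = n − 2 = 2

Summary:
  λ = 3: algebraic multiplicity = 4, geometric multiplicity = 2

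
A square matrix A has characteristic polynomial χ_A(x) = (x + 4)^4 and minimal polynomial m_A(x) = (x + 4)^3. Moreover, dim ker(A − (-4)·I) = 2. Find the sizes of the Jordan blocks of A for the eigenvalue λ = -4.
Block sizes for λ = -4: [3, 1]

Step 1 — from the characteristic polynomial, algebraic multiplicity of λ = -4 is 4. From dim ker(A − (-4)·I) = 2, there are exactly 2 Jordan blocks for λ = -4.
Step 2 — from the minimal polynomial, the factor (x + 4)^3 tells us the largest block for λ = -4 has size 3.
Step 3 — with total size 4, 2 blocks, and largest block 3, the block sizes (in nonincreasing order) are [3, 1].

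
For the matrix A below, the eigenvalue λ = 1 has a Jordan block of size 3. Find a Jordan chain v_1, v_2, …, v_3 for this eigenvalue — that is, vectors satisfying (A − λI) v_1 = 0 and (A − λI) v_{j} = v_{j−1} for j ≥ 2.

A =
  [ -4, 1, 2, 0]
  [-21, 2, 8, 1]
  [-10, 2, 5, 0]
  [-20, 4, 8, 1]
A Jordan chain for λ = 1 of length 3:
v_1 = (-16, -16, -32, -64)ᵀ
v_2 = (-5, -21, -10, -20)ᵀ
v_3 = (1, 0, 0, 0)ᵀ

Let N = A − (1)·I. We want v_3 with N^3 v_3 = 0 but N^2 v_3 ≠ 0; then v_{j-1} := N · v_j for j = 3, …, 2.

Pick v_3 = (1, 0, 0, 0)ᵀ.
Then v_2 = N · v_3 = (-5, -21, -10, -20)ᵀ.
Then v_1 = N · v_2 = (-16, -16, -32, -64)ᵀ.

Sanity check: (A − (1)·I) v_1 = (0, 0, 0, 0)ᵀ = 0. ✓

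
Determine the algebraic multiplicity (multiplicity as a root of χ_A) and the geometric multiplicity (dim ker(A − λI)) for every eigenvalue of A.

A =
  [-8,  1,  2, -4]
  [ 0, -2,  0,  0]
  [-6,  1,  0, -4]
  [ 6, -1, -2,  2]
λ = -2: alg = 4, geom = 3

Step 1 — factor the characteristic polynomial to read off the algebraic multiplicities:
  χ_A(x) = (x + 2)^4

Step 2 — compute geometric multiplicities via the rank-nullity identity g(λ) = n − rank(A − λI):
  rank(A − (-2)·I) = 1, so dim ker(A − (-2)·I) = n − 1 = 3

Summary:
  λ = -2: algebraic multiplicity = 4, geometric multiplicity = 3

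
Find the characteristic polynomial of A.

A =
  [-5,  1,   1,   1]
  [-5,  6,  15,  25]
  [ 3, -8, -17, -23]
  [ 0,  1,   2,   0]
x^4 + 16*x^3 + 96*x^2 + 256*x + 256

Expanding det(x·I − A) (e.g. by cofactor expansion or by noting that A is similar to its Jordan form J, which has the same characteristic polynomial as A) gives
  χ_A(x) = x^4 + 16*x^3 + 96*x^2 + 256*x + 256
which factors as (x + 4)^4. The eigenvalues (with algebraic multiplicities) are λ = -4 with multiplicity 4.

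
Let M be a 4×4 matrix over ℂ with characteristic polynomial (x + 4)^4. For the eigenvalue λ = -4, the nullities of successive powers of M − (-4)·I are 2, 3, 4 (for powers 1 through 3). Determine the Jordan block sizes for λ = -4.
Block sizes for λ = -4: [3, 1]

From the dimensions of kernels of powers, the number of Jordan blocks of size at least j is d_j − d_{j−1} where d_j = dim ker(N^j) (with d_0 = 0). Computing the differences gives [2, 1, 1].
The number of blocks of size exactly k is (#blocks of size ≥ k) − (#blocks of size ≥ k + 1), so the partition is: 1 block(s) of size 1, 1 block(s) of size 3.
In nonincreasing order the block sizes are [3, 1].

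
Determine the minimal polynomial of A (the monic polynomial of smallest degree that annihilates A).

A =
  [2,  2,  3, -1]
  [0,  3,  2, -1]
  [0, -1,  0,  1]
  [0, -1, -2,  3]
x^2 - 4*x + 4

The characteristic polynomial is χ_A(x) = (x - 2)^4, so the eigenvalues are known. The minimal polynomial is
  m_A(x) = Π_λ (x − λ)^{k_λ}
where k_λ is the size of the *largest* Jordan block for λ (equivalently, the smallest k with (A − λI)^k v = 0 for every generalised eigenvector v of λ).

  λ = 2: largest Jordan block has size 2, contributing (x − 2)^2

So m_A(x) = (x - 2)^2 = x^2 - 4*x + 4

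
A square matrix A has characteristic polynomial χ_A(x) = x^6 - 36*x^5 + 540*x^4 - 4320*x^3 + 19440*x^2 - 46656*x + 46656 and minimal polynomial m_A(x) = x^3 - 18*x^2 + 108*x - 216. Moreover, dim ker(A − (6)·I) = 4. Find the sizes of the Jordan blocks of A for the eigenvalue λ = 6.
Block sizes for λ = 6: [3, 1, 1, 1]

Step 1 — from the characteristic polynomial, algebraic multiplicity of λ = 6 is 6. From dim ker(A − (6)·I) = 4, there are exactly 4 Jordan blocks for λ = 6.
Step 2 — from the minimal polynomial, the factor (x − 6)^3 tells us the largest block for λ = 6 has size 3.
Step 3 — with total size 6, 4 blocks, and largest block 3, the block sizes (in nonincreasing order) are [3, 1, 1, 1].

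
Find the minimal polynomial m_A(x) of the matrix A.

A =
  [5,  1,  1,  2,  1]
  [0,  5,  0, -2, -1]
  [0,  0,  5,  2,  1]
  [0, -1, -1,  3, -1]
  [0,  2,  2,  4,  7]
x^2 - 10*x + 25

The characteristic polynomial is χ_A(x) = (x - 5)^5, so the eigenvalues are known. The minimal polynomial is
  m_A(x) = Π_λ (x − λ)^{k_λ}
where k_λ is the size of the *largest* Jordan block for λ (equivalently, the smallest k with (A − λI)^k v = 0 for every generalised eigenvector v of λ).

  λ = 5: largest Jordan block has size 2, contributing (x − 5)^2

So m_A(x) = (x - 5)^2 = x^2 - 10*x + 25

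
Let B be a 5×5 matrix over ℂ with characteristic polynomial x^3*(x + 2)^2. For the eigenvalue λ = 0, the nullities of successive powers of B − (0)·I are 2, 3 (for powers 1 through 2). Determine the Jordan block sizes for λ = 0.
Block sizes for λ = 0: [2, 1]

From the dimensions of kernels of powers, the number of Jordan blocks of size at least j is d_j − d_{j−1} where d_j = dim ker(N^j) (with d_0 = 0). Computing the differences gives [2, 1].
The number of blocks of size exactly k is (#blocks of size ≥ k) − (#blocks of size ≥ k + 1), so the partition is: 1 block(s) of size 1, 1 block(s) of size 2.
In nonincreasing order the block sizes are [2, 1].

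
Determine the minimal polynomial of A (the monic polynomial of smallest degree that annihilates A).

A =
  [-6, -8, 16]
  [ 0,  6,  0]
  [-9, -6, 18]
x^2 - 12*x + 36

The characteristic polynomial is χ_A(x) = (x - 6)^3, so the eigenvalues are known. The minimal polynomial is
  m_A(x) = Π_λ (x − λ)^{k_λ}
where k_λ is the size of the *largest* Jordan block for λ (equivalently, the smallest k with (A − λI)^k v = 0 for every generalised eigenvector v of λ).

  λ = 6: largest Jordan block has size 2, contributing (x − 6)^2

So m_A(x) = (x - 6)^2 = x^2 - 12*x + 36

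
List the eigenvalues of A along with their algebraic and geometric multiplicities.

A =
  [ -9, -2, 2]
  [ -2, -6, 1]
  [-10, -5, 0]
λ = -5: alg = 3, geom = 2

Step 1 — factor the characteristic polynomial to read off the algebraic multiplicities:
  χ_A(x) = (x + 5)^3

Step 2 — compute geometric multiplicities via the rank-nullity identity g(λ) = n − rank(A − λI):
  rank(A − (-5)·I) = 1, so dim ker(A − (-5)·I) = n − 1 = 2

Summary:
  λ = -5: algebraic multiplicity = 3, geometric multiplicity = 2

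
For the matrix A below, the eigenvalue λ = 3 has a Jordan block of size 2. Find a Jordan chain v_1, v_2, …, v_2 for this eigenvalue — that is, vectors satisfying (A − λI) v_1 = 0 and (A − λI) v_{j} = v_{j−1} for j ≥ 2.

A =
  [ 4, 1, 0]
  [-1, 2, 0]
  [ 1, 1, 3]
A Jordan chain for λ = 3 of length 2:
v_1 = (1, -1, 1)ᵀ
v_2 = (1, 0, 0)ᵀ

Let N = A − (3)·I. We want v_2 with N^2 v_2 = 0 but N^1 v_2 ≠ 0; then v_{j-1} := N · v_j for j = 2, …, 2.

Pick v_2 = (1, 0, 0)ᵀ.
Then v_1 = N · v_2 = (1, -1, 1)ᵀ.

Sanity check: (A − (3)·I) v_1 = (0, 0, 0)ᵀ = 0. ✓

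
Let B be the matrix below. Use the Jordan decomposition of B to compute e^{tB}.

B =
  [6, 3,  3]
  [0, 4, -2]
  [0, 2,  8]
e^{tB} =
  [exp(6*t), 3*t*exp(6*t), 3*t*exp(6*t)]
  [0, -2*t*exp(6*t) + exp(6*t), -2*t*exp(6*t)]
  [0, 2*t*exp(6*t), 2*t*exp(6*t) + exp(6*t)]

Strategy: write B = P · J · P⁻¹ where J is a Jordan canonical form, so e^{tB} = P · e^{tJ} · P⁻¹, and e^{tJ} can be computed block-by-block.

B has Jordan form
J =
  [6, 1, 0]
  [0, 6, 0]
  [0, 0, 6]
(up to reordering of blocks).

Per-block formulas:
  For a 2×2 Jordan block J_2(6): exp(t · J_2(6)) = e^(6t)·(I + t·N), where N is the 2×2 nilpotent shift.
  For a 1×1 block at λ = 6: exp(t · [6]) = [e^(6t)].

After assembling e^{tJ} and conjugating by P, we get:

e^{tB} =
  [exp(6*t), 3*t*exp(6*t), 3*t*exp(6*t)]
  [0, -2*t*exp(6*t) + exp(6*t), -2*t*exp(6*t)]
  [0, 2*t*exp(6*t), 2*t*exp(6*t) + exp(6*t)]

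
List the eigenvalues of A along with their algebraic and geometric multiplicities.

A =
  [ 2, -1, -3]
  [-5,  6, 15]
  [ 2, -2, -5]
λ = 1: alg = 3, geom = 2

Step 1 — factor the characteristic polynomial to read off the algebraic multiplicities:
  χ_A(x) = (x - 1)^3

Step 2 — compute geometric multiplicities via the rank-nullity identity g(λ) = n − rank(A − λI):
  rank(A − (1)·I) = 1, so dim ker(A − (1)·I) = n − 1 = 2

Summary:
  λ = 1: algebraic multiplicity = 3, geometric multiplicity = 2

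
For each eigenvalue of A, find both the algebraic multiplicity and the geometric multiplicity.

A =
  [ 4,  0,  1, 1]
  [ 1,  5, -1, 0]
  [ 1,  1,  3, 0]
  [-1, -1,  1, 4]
λ = 4: alg = 4, geom = 2

Step 1 — factor the characteristic polynomial to read off the algebraic multiplicities:
  χ_A(x) = (x - 4)^4

Step 2 — compute geometric multiplicities via the rank-nullity identity g(λ) = n − rank(A − λI):
  rank(A − (4)·I) = 2, so dim ker(A − (4)·I) = n − 2 = 2

Summary:
  λ = 4: algebraic multiplicity = 4, geometric multiplicity = 2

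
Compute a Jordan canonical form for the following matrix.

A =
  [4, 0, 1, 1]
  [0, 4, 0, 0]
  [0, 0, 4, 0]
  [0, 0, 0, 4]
J_2(4) ⊕ J_1(4) ⊕ J_1(4)

The characteristic polynomial is
  det(x·I − A) = x^4 - 16*x^3 + 96*x^2 - 256*x + 256 = (x - 4)^4

Eigenvalues and multiplicities (the geometric multiplicity of λ is n − rank(A − λI), which equals the number of Jordan blocks for λ):
  λ = 4: algebraic multiplicity = 4, geometric multiplicity = 3

Determining the block sizes for each eigenvalue:
  λ = 4: 3 blocks summing to 4 forces exactly one block of size 2 and the rest size 1 → block sizes [2, 1, 1]

Assembling the blocks gives a Jordan form
J =
  [4, 1, 0, 0]
  [0, 4, 0, 0]
  [0, 0, 4, 0]
  [0, 0, 0, 4]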